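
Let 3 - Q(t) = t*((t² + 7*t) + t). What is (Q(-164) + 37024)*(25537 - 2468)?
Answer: 97646532407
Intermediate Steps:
Q(t) = 3 - t*(t² + 8*t) (Q(t) = 3 - t*((t² + 7*t) + t) = 3 - t*(t² + 8*t))
(Q(-164) + 37024)*(25537 - 2468) = ((3 - 1*(-164)³ - 8*(-164)²) + 37024)*(25537 - 2468) = ((3 - 1*(-4410944) - 8*26896) + 37024)*23069 = ((3 + 4410944 - 215168) + 37024)*23069 = (4195779 + 37024)*23069 = 4232803*23069 = 97646532407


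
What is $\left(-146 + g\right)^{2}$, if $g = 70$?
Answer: $5776$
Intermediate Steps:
$\left(-146 + g\right)^{2} = \left(-146 + 70\right)^{2} = \left(-76\right)^{2} = 5776$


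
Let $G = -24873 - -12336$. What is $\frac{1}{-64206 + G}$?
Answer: $- \frac{1}{76743} \approx -1.303 \cdot 10^{-5}$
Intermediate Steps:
$G = -12537$ ($G = -24873 + 12336 = -12537$)
$\frac{1}{-64206 + G} = \frac{1}{-64206 - 12537} = \frac{1}{-76743} = - \frac{1}{76743}$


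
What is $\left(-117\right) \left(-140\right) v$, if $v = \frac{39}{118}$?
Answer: $\frac{319410}{59} \approx 5413.7$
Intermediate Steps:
$v = \frac{39}{118}$ ($v = 39 \cdot \frac{1}{118} = \frac{39}{118} \approx 0.33051$)
$\left(-117\right) \left(-140\right) v = \left(-117\right) \left(-140\right) \frac{39}{118} = 16380 \cdot \frac{39}{118} = \frac{319410}{59}$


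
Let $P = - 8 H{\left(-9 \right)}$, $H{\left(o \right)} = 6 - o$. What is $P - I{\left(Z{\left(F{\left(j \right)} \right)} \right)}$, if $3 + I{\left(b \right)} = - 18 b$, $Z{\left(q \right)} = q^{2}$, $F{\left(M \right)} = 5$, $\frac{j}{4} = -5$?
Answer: $333$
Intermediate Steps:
$j = -20$ ($j = 4 \left(-5\right) = -20$)
$I{\left(b \right)} = -3 - 18 b$
$P = -120$ ($P = - 8 \left(6 - -9\right) = - 8 \left(6 + 9\right) = \left(-8\right) 15 = -120$)
$P - I{\left(Z{\left(F{\left(j \right)} \right)} \right)} = -120 - \left(-3 - 18 \cdot 5^{2}\right) = -120 - \left(-3 - 450\right) = -120 - -453 = -120 + 453 = 333$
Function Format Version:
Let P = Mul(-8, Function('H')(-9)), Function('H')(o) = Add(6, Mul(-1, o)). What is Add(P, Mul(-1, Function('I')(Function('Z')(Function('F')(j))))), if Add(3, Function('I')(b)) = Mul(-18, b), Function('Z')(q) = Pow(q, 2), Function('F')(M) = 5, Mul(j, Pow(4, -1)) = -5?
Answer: 333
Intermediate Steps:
j = -20 (j = Mul(4, -5) = -20)
Function('I')(b) = Add(-3, Mul(-18, b))
P = -120 (P = Mul(-8, Add(6, Mul(-1, -9))) = Mul(-8, Add(6, 9)) = Mul(-8, 15) = -120)
Add(P, Mul(-1, Function('I')(Function('Z')(Function('F')(j))))) = Add(-120, Mul(-1, Add(-3, Mul(-18, Pow(5, 2))))) = Add(-120, Mul(-1, Add(-3, Mul(-18, 25)))) = Add(-120, Mul(-1, Add(-3, -450))) = Add(-120, Mul(-1, -453)) = Add(-120, 453) = 333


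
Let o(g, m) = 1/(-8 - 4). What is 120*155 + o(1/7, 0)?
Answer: 223199/12 ≈ 18600.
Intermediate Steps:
o(g, m) = -1/12 (o(g, m) = 1/(-12) = -1/12)
120*155 + o(1/7, 0) = 120*155 - 1/12 = 18600 - 1/12 = 223199/12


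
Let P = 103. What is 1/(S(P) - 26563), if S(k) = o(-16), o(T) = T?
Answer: -1/26579 ≈ -3.7624e-5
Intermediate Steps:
S(k) = -16
1/(S(P) - 26563) = 1/(-16 - 26563) = 1/(-26579) = -1/26579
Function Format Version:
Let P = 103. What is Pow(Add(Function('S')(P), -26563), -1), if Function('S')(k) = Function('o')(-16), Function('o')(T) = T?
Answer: Rational(-1, 26579) ≈ -3.7624e-5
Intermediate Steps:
Function('S')(k) = -16
Pow(Add(Function('S')(P), -26563), -1) = Pow(Add(-16, -26563), -1) = Pow(-26579, -1) = Rational(-1, 26579)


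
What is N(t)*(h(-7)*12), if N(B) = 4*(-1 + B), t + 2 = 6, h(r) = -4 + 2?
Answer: -288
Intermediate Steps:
h(r) = -2
t = 4 (t = -2 + 6 = 4)
N(B) = -4 + 4*B
N(t)*(h(-7)*12) = (-4 + 4*4)*(-2*12) = (-4 + 16)*(-24) = 12*(-24) = -288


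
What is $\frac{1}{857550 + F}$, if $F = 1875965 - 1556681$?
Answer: $\frac{1}{1176834} \approx 8.4974 \cdot 10^{-7}$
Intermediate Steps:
$F = 319284$
$\frac{1}{857550 + F} = \frac{1}{857550 + 319284} = \frac{1}{1176834}$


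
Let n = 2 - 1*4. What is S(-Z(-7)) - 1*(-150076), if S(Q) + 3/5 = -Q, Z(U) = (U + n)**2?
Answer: 750782/5 ≈ 1.5016e+5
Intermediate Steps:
n = -2 (n = 2 - 4 = -2)
Z(U) = (-2 + U)**2 (Z(U) = (U - 2)**2 = (-2 + U)**2)
S(Q) = -3/5 - Q
S(-Z(-7)) - 1*(-150076) = (-3/5 - (-1)*(-2 - 7)**2) - 1*(-150076) = (-3/5 - (-1)*(-9)**2) + 150076 = (-3/5 - (-1)*81) + 150076 = (-3/5 - 1*(-81)) + 150076 = (-3/5 + 81) + 150076 = 402/5 + 150076 = 750782/5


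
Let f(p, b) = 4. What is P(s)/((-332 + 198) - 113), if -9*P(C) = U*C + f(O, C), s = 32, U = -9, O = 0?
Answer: -284/2223 ≈ -0.12776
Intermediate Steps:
P(C) = -4/9 + C (P(C) = -(-9*C + 4)/9 = -(4 - 9*C)/9 = -4/9 + C)
P(s)/((-332 + 198) - 113) = (-4/9 + 32)/((-332 + 198) - 113) = 284/(9*(-134 - 113)) = (284/9)/(-247) = (284/9)*(-1/247) = -284/2223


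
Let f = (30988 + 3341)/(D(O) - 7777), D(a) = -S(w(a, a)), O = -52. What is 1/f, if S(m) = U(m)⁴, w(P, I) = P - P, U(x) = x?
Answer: -7777/34329 ≈ -0.22654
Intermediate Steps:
w(P, I) = 0
S(m) = m⁴
D(a) = 0 (D(a) = -1*0⁴ = -1*0 = 0)
f = -34329/7777 (f = (30988 + 3341)/(0 - 7777) = 34329/(-7777) = 34329*(-1/7777) = -34329/7777 ≈ -4.4142)
1/f = 1/(-34329/7777) = -7777/34329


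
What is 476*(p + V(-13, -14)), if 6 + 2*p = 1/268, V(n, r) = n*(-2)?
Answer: 1467151/134 ≈ 10949.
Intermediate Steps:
V(n, r) = -2*n
p = -1607/536 (p = -3 + (1/2)/268 = -3 + (1/2)*(1/268) = -3 + 1/536 = -1607/536 ≈ -2.9981)
476*(p + V(-13, -14)) = 476*(-1607/536 - 2*(-13)) = 476*(-1607/536 + 26) = 476*(12329/536) = 1467151/134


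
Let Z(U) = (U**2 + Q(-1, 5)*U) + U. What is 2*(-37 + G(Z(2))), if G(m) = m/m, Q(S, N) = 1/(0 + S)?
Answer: -72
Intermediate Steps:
Q(S, N) = 1/S
Z(U) = U**2 (Z(U) = (U**2 + U/(-1)) + U = (U**2 - U) + U = U**2)
G(m) = 1
2*(-37 + G(Z(2))) = 2*(-37 + 1) = 2*(-36) = -72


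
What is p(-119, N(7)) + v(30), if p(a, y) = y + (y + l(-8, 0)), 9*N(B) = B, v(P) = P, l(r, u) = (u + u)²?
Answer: 284/9 ≈ 31.556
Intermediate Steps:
l(r, u) = 4*u² (l(r, u) = (2*u)² = 4*u²)
N(B) = B/9
p(a, y) = 2*y (p(a, y) = y + (y + 4*0²) = y + (y + 4*0) = y + (y + 0) = y + y = 2*y)
p(-119, N(7)) + v(30) = 2*((⅑)*7) + 30 = 2*(7/9) + 30 = 14/9 + 30 = 284/9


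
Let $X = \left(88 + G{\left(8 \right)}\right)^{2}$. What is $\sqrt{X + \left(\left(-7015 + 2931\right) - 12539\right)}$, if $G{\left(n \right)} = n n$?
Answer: $\sqrt{6481} \approx 80.505$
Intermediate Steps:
$G{\left(n \right)} = n^{2}$
$X = 23104$ ($X = \left(88 + 8^{2}\right)^{2} = \left(88 + 64\right)^{2} = 152^{2} = 23104$)
$\sqrt{X + \left(\left(-7015 + 2931\right) - 12539\right)} = \sqrt{23104 + \left(\left(-7015 + 2931\right) - 12539\right)} = \sqrt{23104 - 16623} = \sqrt{6481}$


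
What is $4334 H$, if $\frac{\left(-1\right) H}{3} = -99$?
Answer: $1287198$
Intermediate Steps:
$H = 297$ ($H = \left(-3\right) \left(-99\right) = 297$)
$4334 H = 4334 \cdot 297 = 1287198$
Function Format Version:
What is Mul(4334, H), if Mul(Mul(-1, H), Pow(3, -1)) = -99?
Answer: 1287198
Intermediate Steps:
H = 297 (H = Mul(-3, -99) = 297)
Mul(4334, H) = Mul(4334, 297) = 1287198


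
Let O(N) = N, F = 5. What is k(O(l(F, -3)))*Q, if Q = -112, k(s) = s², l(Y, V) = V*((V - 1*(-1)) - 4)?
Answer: -36288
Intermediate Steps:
l(Y, V) = V*(-3 + V) (l(Y, V) = V*((V + 1) - 4) = V*((1 + V) - 4) = V*(-3 + V))
k(O(l(F, -3)))*Q = (-3*(-3 - 3))²*(-112) = (-3*(-6))²*(-112) = 18²*(-112) = 324*(-112) = -36288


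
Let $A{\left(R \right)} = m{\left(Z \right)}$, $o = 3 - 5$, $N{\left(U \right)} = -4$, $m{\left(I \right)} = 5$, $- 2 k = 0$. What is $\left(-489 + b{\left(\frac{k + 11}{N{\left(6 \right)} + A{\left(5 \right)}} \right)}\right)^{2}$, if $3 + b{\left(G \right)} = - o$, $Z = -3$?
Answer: $240100$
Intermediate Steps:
$k = 0$ ($k = \left(- \frac{1}{2}\right) 0 = 0$)
$o = -2$ ($o = 3 - 5 = -2$)
$A{\left(R \right)} = 5$
$b{\left(G \right)} = -1$ ($b{\left(G \right)} = -3 - -2 = -3 + 2 = -1$)
$\left(-489 + b{\left(\frac{k + 11}{N{\left(6 \right)} + A{\left(5 \right)}} \right)}\right)^{2} = \left(-489 - 1\right)^{2} = \left(-490\right)^{2} = 240100$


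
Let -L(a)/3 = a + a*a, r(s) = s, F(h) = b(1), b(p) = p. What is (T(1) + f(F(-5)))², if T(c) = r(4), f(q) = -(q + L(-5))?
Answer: 3969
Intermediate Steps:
F(h) = 1
L(a) = -3*a - 3*a² (L(a) = -3*(a + a*a) = -3*(a + a²) = -3*a - 3*a²)
f(q) = 60 - q (f(q) = -(q - 3*(-5)*(1 - 5)) = -(q - 3*(-5)*(-4)) = -(q - 60) = -(-60 + q) = 60 - q)
T(c) = 4
(T(1) + f(F(-5)))² = (4 + (60 - 1*1))² = (4 + (60 - 1))² = (4 + 59)² = 63² = 3969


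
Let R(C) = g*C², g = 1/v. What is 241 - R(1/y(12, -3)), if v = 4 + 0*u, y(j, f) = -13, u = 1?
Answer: 162915/676 ≈ 241.00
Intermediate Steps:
v = 4 (v = 4 + 0*1 = 4 + 0 = 4)
g = ¼ (g = 1/4 = ¼ ≈ 0.25000)
R(C) = C²/4
241 - R(1/y(12, -3)) = 241 - (1/(-13))²/4 = 241 - (-1/13)²/4 = 241 - 1/(4*169) = 241 - 1*1/676 = 241 - 1/676 = 162915/676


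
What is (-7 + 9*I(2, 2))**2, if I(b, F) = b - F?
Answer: 49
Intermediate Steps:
(-7 + 9*I(2, 2))**2 = (-7 + 9*(2 - 1*2))**2 = (-7 + 9*(2 - 2))**2 = (-7 + 9*0)**2 = (-7 + 0)**2 = (-7)**2 = 49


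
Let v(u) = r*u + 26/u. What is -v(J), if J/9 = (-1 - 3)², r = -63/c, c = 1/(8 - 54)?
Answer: -30046477/72 ≈ -4.1731e+5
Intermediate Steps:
c = -1/46 (c = 1/(-46) = -1/46 ≈ -0.021739)
r = 2898 (r = -63/(-1/46) = -63*(-46) = 2898)
J = 144 (J = 9*(-1 - 3)² = 9*(-4)² = 9*16 = 144)
v(u) = 26/u + 2898*u (v(u) = 2898*u + 26/u = 26/u + 2898*u)
-v(J) = -(26/144 + 2898*144) = -(26*(1/144) + 417312) = -(13/72 + 417312) = -1*30046477/72 = -30046477/72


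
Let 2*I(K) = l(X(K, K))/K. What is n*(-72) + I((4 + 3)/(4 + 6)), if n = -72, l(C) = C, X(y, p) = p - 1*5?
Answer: 72533/14 ≈ 5180.9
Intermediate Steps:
X(y, p) = -5 + p (X(y, p) = p - 5 = -5 + p)
I(K) = (-5 + K)/(2*K) (I(K) = ((-5 + K)/K)/2 = (-5 + K)/(2*K))
n*(-72) + I((4 + 3)/(4 + 6)) = -72*(-72) + (-5 + (4 + 3)/(4 + 6))/(2*(((4 + 3)/(4 + 6)))) = 5184 + (-5 + 7/10)/(2*((7/10))) = 5184 + (-5 + 7*(⅒))/(2*((7*(⅒)))) = 5184 + (-5 + 7/10)/(2*(7/10)) = 5184 + (½)*(10/7)*(-43/10) = 5184 - 43/14 = 72533/14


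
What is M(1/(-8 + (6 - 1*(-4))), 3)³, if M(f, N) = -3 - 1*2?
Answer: -125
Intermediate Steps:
M(f, N) = -5 (M(f, N) = -3 - 2 = -5)
M(1/(-8 + (6 - 1*(-4))), 3)³ = (-5)³ = -125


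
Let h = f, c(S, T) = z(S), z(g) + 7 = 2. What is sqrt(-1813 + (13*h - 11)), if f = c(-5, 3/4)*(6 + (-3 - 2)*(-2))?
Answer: 4*I*sqrt(179) ≈ 53.516*I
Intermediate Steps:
z(g) = -5 (z(g) = -7 + 2 = -5)
c(S, T) = -5
f = -80 (f = -5*(6 + (-3 - 2)*(-2)) = -5*(6 - 5*(-2)) = -5*(6 + 10) = -5*16 = -80)
h = -80
sqrt(-1813 + (13*h - 11)) = sqrt(-1813 + (13*(-80) - 11)) = sqrt(-1813 + (-1040 - 11)) = sqrt(-1813 - 1051) = sqrt(-2864) = 4*I*sqrt(179)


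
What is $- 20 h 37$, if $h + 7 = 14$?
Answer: $-5180$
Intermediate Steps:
$h = 7$ ($h = -7 + 14 = 7$)
$- 20 h 37 = \left(-20\right) 7 \cdot 37 = \left(-140\right) 37 = -5180$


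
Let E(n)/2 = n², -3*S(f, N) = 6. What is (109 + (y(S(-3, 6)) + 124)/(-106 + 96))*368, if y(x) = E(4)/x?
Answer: 180688/5 ≈ 36138.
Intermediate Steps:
S(f, N) = -2 (S(f, N) = -⅓*6 = -2)
E(n) = 2*n²
y(x) = 32/x (y(x) = (2*4²)/x = (2*16)/x = 32/x)
(109 + (y(S(-3, 6)) + 124)/(-106 + 96))*368 = (109 + (32/(-2) + 124)/(-106 + 96))*368 = (109 + (32*(-½) + 124)/(-10))*368 = (109 + (-16 + 124)*(-⅒))*368 = (109 + 108*(-⅒))*368 = (109 - 54/5)*368 = (491/5)*368 = 180688/5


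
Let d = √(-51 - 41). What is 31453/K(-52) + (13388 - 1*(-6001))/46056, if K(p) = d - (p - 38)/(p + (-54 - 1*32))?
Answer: 23*(-482862241*I + 12926*√23)/(15352*(15*I + 46*√23)) ≈ -221.52 - 3264.1*I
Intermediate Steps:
d = 2*I*√23 (d = √(-92) = 2*I*√23 ≈ 9.5917*I)
K(p) = -(-38 + p)/(-86 + p) + 2*I*√23 (K(p) = 2*I*√23 - (p - 38)/(p + (-54 - 1*32)) = 2*I*√23 - (-38 + p)/(p + (-54 - 32)) = 2*I*√23 - (-38 + p)/(p - 86) = 2*I*√23 - (-38 + p)/(-86 + p) = -(-38 + p)/(-86 + p) + 2*I*√23)
31453/K(-52) + (13388 - 1*(-6001))/46056 = 31453/(((38 - 1*(-52) - 172*I*√23 + 2*I*(-52)*√23)/(-86 - 52))) + (13388 - 1*(-6001))/46056 = 31453/(((38 + 52 - 172*I*√23 - 104*I*√23)/(-138))) + (13388 + 6001)*(1/46056) = 31453/((-(90 - 276*I*√23)/138)) + 19389*(1/46056) = 31453/(-15/23 + 2*I*√23) + 6463/15352 = 6463/15352 + 31453/(-15/23 + 2*I*√23)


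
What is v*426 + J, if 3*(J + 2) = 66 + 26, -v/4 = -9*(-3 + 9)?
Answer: 276134/3 ≈ 92045.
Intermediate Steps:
v = 216 (v = -(-36)*(-3 + 9) = -(-36)*6 = -4*(-54) = 216)
J = 86/3 (J = -2 + (66 + 26)/3 = -2 + (⅓)*92 = -2 + 92/3 = 86/3 ≈ 28.667)
v*426 + J = 216*426 + 86/3 = 92016 + 86/3 = 276134/3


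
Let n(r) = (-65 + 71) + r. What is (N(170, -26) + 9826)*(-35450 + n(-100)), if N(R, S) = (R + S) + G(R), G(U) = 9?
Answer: -354693576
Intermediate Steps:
n(r) = 6 + r
N(R, S) = 9 + R + S (N(R, S) = (R + S) + 9 = 9 + R + S)
(N(170, -26) + 9826)*(-35450 + n(-100)) = ((9 + 170 - 26) + 9826)*(-35450 + (6 - 100)) = (153 + 9826)*(-35450 - 94) = 9979*(-35544) = -354693576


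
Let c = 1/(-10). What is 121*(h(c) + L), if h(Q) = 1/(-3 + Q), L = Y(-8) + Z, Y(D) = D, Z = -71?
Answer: -297539/31 ≈ -9598.0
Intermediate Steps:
c = -⅒ ≈ -0.10000
L = -79 (L = -8 - 71 = -79)
121*(h(c) + L) = 121*(1/(-3 - ⅒) - 79) = 121*(1/(-31/10) - 79) = 121*(-10/31 - 79) = 121*(-2459/31) = -297539/31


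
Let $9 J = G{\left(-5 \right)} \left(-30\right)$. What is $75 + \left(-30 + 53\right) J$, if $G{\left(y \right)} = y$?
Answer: $\frac{1375}{3} \approx 458.33$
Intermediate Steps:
$J = \frac{50}{3}$ ($J = \frac{\left(-5\right) \left(-30\right)}{9} = \frac{1}{9} \cdot 150 = \frac{50}{3} \approx 16.667$)
$75 + \left(-30 + 53\right) J = 75 + \left(-30 + 53\right) \frac{50}{3} = 75 + 23 \cdot \frac{50}{3} = 75 + \frac{1150}{3} = \frac{1375}{3}$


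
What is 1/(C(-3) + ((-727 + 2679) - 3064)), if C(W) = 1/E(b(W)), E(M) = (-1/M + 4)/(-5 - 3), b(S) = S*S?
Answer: -35/38992 ≈ -0.00089762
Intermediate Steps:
b(S) = S²
E(M) = -½ + 1/(8*M) (E(M) = (4 - 1/M)/(-8) = (4 - 1/M)*(-⅛) = -½ + 1/(8*M))
C(W) = 8*W²/(1 - 4*W²) (C(W) = 1/((1 - 4*W²)/(8*(W²))) = 1/((1 - 4*W²)/(8*W²)) = 8*W²/(1 - 4*W²))
1/(C(-3) + ((-727 + 2679) - 3064)) = 1/(-8*(-3)²/(-1 + 4*(-3)²) + ((-727 + 2679) - 3064)) = 1/(-8*9/(-1 + 4*9) + (1952 - 3064)) = 1/(-8*9/(-1 + 36) - 1112) = 1/(-8*9/35 - 1112) = 1/(-8*9*1/35 - 1112) = 1/(-72/35 - 1112) = 1/(-38992/35) = -35/38992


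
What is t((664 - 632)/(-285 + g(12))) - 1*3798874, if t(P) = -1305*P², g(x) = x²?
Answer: -8391861146/2209 ≈ -3.7989e+6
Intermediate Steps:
t((664 - 632)/(-285 + g(12))) - 1*3798874 = -1305*(664 - 632)²/(-285 + 12²)² - 1*3798874 = -1305*1024/(-285 + 144)² - 3798874 = -1305*(32/(-141))² - 3798874 = -1305*(32*(-1/141))² - 3798874 = -1305*(-32/141)² - 3798874 = -1305*1024/19881 - 3798874 = -148480/2209 - 3798874 = -8391861146/2209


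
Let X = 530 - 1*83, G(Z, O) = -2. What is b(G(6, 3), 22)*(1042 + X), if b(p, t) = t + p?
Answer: 29780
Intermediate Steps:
b(p, t) = p + t
X = 447 (X = 530 - 83 = 447)
b(G(6, 3), 22)*(1042 + X) = (-2 + 22)*(1042 + 447) = 20*1489 = 29780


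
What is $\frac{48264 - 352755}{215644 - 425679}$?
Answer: $\frac{304491}{210035} \approx 1.4497$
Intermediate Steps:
$\frac{48264 - 352755}{215644 - 425679} = - \frac{304491}{-210035} = \left(-304491\right) \left(- \frac{1}{210035}\right) = \frac{304491}{210035}$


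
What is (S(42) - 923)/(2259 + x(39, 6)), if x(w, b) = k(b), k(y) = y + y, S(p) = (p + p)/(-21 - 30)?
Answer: -15719/38607 ≈ -0.40715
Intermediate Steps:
S(p) = -2*p/51 (S(p) = (2*p)/(-51) = (2*p)*(-1/51) = -2*p/51)
k(y) = 2*y
x(w, b) = 2*b
(S(42) - 923)/(2259 + x(39, 6)) = (-2/51*42 - 923)/(2259 + 2*6) = (-28/17 - 923)/(2259 + 12) = -15719/17/2271 = -15719/17*1/2271 = -15719/38607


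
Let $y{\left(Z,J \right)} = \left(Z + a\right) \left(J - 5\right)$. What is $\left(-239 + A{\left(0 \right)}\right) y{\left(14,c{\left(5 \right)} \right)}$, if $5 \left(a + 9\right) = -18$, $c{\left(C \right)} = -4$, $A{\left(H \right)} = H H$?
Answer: $\frac{15057}{5} \approx 3011.4$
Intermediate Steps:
$A{\left(H \right)} = H^{2}$
$a = - \frac{63}{5}$ ($a = -9 + \frac{1}{5} \left(-18\right) = -9 - \frac{18}{5} = - \frac{63}{5} \approx -12.6$)
$y{\left(Z,J \right)} = \left(-5 + J\right) \left(- \frac{63}{5} + Z\right)$ ($y{\left(Z,J \right)} = \left(Z - \frac{63}{5}\right) \left(J - 5\right) = \left(- \frac{63}{5} + Z\right) \left(-5 + J\right) = \left(-5 + J\right) \left(- \frac{63}{5} + Z\right)$)
$\left(-239 + A{\left(0 \right)}\right) y{\left(14,c{\left(5 \right)} \right)} = \left(-239 + 0^{2}\right) \left(63 - 70 - - \frac{252}{5} - 56\right) = \left(-239 + 0\right) \left(63 - 70 + \frac{252}{5} - 56\right) = \left(-239\right) \left(- \frac{63}{5}\right) = \frac{15057}{5}$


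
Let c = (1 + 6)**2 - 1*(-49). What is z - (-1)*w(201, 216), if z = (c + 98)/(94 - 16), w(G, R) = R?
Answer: 8522/39 ≈ 218.51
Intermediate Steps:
c = 98 (c = 7**2 + 49 = 49 + 49 = 98)
z = 98/39 (z = (98 + 98)/(94 - 16) = 196/78 = 196*(1/78) = 98/39 ≈ 2.5128)
z - (-1)*w(201, 216) = 98/39 - (-1)*216 = 98/39 - 1*(-216) = 98/39 + 216 = 8522/39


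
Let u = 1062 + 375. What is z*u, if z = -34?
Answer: -48858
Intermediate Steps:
u = 1437
z*u = -34*1437 = -48858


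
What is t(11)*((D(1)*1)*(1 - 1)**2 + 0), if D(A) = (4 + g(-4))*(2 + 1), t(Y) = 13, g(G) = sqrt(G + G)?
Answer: 0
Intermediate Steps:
g(G) = sqrt(2)*sqrt(G) (g(G) = sqrt(2*G) = sqrt(2)*sqrt(G))
D(A) = 12 + 6*I*sqrt(2) (D(A) = (4 + sqrt(2)*sqrt(-4))*(2 + 1) = (4 + sqrt(2)*(2*I))*3 = (4 + 2*I*sqrt(2))*3 = 12 + 6*I*sqrt(2))
t(11)*((D(1)*1)*(1 - 1)**2 + 0) = 13*(((12 + 6*I*sqrt(2))*1)*(1 - 1)**2 + 0) = 13*((12 + 6*I*sqrt(2))*0**2 + 0) = 13*((12 + 6*I*sqrt(2))*0 + 0) = 13*(0 + 0) = 13*0 = 0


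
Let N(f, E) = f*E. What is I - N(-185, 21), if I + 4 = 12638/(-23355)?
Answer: 90628117/23355 ≈ 3880.5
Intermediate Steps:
N(f, E) = E*f
I = -106058/23355 (I = -4 + 12638/(-23355) = -4 + 12638*(-1/23355) = -4 - 12638/23355 = -106058/23355 ≈ -4.5411)
I - N(-185, 21) = -106058/23355 - 21*(-185) = -106058/23355 - 1*(-3885) = -106058/23355 + 3885 = 90628117/23355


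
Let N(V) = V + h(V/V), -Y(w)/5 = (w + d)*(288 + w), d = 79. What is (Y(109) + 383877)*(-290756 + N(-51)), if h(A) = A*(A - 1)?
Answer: -3110762479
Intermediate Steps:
h(A) = A*(-1 + A)
Y(w) = -5*(79 + w)*(288 + w) (Y(w) = -5*(w + 79)*(288 + w) = -5*(79 + w)*(288 + w))
N(V) = V (N(V) = V + (V/V)*(-1 + V/V) = V + 1*(-1 + 1) = V + 1*0 = V + 0 = V)
(Y(109) + 383877)*(-290756 + N(-51)) = ((-113760 - 1835*109 - 5*109²) + 383877)*(-290756 - 51) = ((-113760 - 200015 - 5*11881) + 383877)*(-290807) = ((-113760 - 200015 - 59405) + 383877)*(-290807) = (-373180 + 383877)*(-290807) = 10697*(-290807) = -3110762479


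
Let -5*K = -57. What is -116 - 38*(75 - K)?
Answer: -12664/5 ≈ -2532.8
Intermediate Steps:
K = 57/5 (K = -⅕*(-57) = 57/5 ≈ 11.400)
-116 - 38*(75 - K) = -116 - 38*(75 - 1*57/5) = -116 - 38*(75 - 57/5) = -116 - 38*318/5 = -116 - 12084/5 = -12664/5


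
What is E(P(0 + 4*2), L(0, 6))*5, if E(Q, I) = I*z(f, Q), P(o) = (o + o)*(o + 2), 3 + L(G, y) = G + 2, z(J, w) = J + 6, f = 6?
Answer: -60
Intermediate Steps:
z(J, w) = 6 + J
L(G, y) = -1 + G (L(G, y) = -3 + (G + 2) = -3 + (2 + G) = -1 + G)
P(o) = 2*o*(2 + o) (P(o) = (2*o)*(2 + o) = 2*o*(2 + o))
E(Q, I) = 12*I (E(Q, I) = I*(6 + 6) = I*12 = 12*I)
E(P(0 + 4*2), L(0, 6))*5 = (12*(-1 + 0))*5 = (12*(-1))*5 = -12*5 = -60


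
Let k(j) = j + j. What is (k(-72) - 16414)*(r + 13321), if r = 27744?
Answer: -679954270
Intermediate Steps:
k(j) = 2*j
(k(-72) - 16414)*(r + 13321) = (2*(-72) - 16414)*(27744 + 13321) = (-144 - 16414)*41065 = -16558*41065 = -679954270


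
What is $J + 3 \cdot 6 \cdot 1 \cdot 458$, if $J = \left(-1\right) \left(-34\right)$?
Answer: $8278$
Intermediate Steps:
$J = 34$
$J + 3 \cdot 6 \cdot 1 \cdot 458 = 34 + 3 \cdot 6 \cdot 1 \cdot 458 = 34 + 18 \cdot 1 \cdot 458 = 34 + 18 \cdot 458 = 34 + 8244 = 8278$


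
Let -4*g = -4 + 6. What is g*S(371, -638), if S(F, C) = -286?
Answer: 143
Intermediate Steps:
g = -½ (g = -(-4 + 6)/4 = -¼*2 = -½ ≈ -0.50000)
g*S(371, -638) = -½*(-286) = 143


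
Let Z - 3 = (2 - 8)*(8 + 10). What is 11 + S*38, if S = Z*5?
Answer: -19939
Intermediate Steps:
Z = -105 (Z = 3 + (2 - 8)*(8 + 10) = 3 - 6*18 = 3 - 108 = -105)
S = -525 (S = -105*5 = -525)
11 + S*38 = 11 - 525*38 = 11 - 19950 = -19939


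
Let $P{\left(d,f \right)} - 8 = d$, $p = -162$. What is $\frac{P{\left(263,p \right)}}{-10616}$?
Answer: $- \frac{271}{10616} \approx -0.025528$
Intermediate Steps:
$P{\left(d,f \right)} = 8 + d$
$\frac{P{\left(263,p \right)}}{-10616} = \frac{8 + 263}{-10616} = 271 \left(- \frac{1}{10616}\right) = - \frac{271}{10616}$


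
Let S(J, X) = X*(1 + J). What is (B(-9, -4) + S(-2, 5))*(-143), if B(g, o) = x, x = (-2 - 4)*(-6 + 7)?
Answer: 1573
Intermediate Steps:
x = -6 (x = -6*1 = -6)
B(g, o) = -6
(B(-9, -4) + S(-2, 5))*(-143) = (-6 + 5*(1 - 2))*(-143) = (-6 + 5*(-1))*(-143) = (-6 - 5)*(-143) = -11*(-143) = 1573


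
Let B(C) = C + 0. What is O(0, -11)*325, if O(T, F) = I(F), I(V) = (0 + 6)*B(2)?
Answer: 3900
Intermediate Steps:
B(C) = C
I(V) = 12 (I(V) = (0 + 6)*2 = 6*2 = 12)
O(T, F) = 12
O(0, -11)*325 = 12*325 = 3900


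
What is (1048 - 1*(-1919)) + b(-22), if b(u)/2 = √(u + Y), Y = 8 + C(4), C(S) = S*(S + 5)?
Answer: 2967 + 2*√22 ≈ 2976.4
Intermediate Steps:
C(S) = S*(5 + S)
Y = 44 (Y = 8 + 4*(5 + 4) = 8 + 4*9 = 8 + 36 = 44)
b(u) = 2*√(44 + u) (b(u) = 2*√(u + 44) = 2*√(44 + u))
(1048 - 1*(-1919)) + b(-22) = (1048 - 1*(-1919)) + 2*√(44 - 22) = (1048 + 1919) + 2*√22 = 2967 + 2*√22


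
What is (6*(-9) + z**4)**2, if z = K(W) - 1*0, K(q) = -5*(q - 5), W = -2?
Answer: 2251713326041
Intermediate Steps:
K(q) = 25 - 5*q (K(q) = -5*(-5 + q) = 25 - 5*q)
z = 35 (z = (25 - 5*(-2)) - 1*0 = (25 + 10) + 0 = 35 + 0 = 35)
(6*(-9) + z**4)**2 = (6*(-9) + 35**4)**2 = (-54 + 1500625)**2 = 1500571**2 = 2251713326041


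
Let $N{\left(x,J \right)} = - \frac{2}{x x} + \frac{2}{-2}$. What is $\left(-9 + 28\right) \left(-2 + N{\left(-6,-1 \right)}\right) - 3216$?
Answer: $- \frac{58933}{18} \approx -3274.1$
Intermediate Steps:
$N{\left(x,J \right)} = -1 - \frac{2}{x^{2}}$ ($N{\left(x,J \right)} = - \frac{2}{x^{2}} + 2 \left(- \frac{1}{2}\right) = - \frac{2}{x^{2}} - 1 = -1 - \frac{2}{x^{2}}$)
$\left(-9 + 28\right) \left(-2 + N{\left(-6,-1 \right)}\right) - 3216 = \left(-9 + 28\right) \left(-2 - \left(1 + \frac{2}{36}\right)\right) - 3216 = 19 \left(-2 - \frac{19}{18}\right) - 3216 = 19 \left(- \frac{55}{18}\right) - 3216 = - \frac{1045}{18} - 3216 = - \frac{58933}{18}$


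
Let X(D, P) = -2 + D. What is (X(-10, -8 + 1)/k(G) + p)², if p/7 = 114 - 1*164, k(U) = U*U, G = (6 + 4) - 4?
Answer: 1104601/9 ≈ 1.2273e+5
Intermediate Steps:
G = 6 (G = 10 - 4 = 6)
k(U) = U²
p = -350 (p = 7*(114 - 1*164) = 7*(114 - 164) = 7*(-50) = -350)
(X(-10, -8 + 1)/k(G) + p)² = ((-2 - 10)/(6²) - 350)² = (-12/36 - 350)² = (-12*1/36 - 350)² = (-⅓ - 350)² = (-1051/3)² = 1104601/9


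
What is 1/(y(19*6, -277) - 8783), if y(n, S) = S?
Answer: -1/9060 ≈ -0.00011038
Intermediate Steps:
1/(y(19*6, -277) - 8783) = 1/(-277 - 8783) = 1/(-9060) = -1/9060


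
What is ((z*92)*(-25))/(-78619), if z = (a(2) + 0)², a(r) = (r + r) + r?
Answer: 82800/78619 ≈ 1.0532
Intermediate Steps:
a(r) = 3*r (a(r) = 2*r + r = 3*r)
z = 36 (z = (3*2 + 0)² = (6 + 0)² = 6² = 36)
((z*92)*(-25))/(-78619) = ((36*92)*(-25))/(-78619) = (3312*(-25))*(-1/78619) = -82800*(-1/78619) = 82800/78619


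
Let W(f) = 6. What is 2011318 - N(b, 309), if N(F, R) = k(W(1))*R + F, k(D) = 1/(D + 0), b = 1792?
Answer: 4018949/2 ≈ 2.0095e+6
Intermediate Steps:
k(D) = 1/D
N(F, R) = F + R/6 (N(F, R) = R/6 + F = F + R/6)
2011318 - N(b, 309) = 2011318 - (1792 + (⅙)*309) = 2011318 - (1792 + 103/2) = 2011318 - 1*3687/2 = 2011318 - 3687/2 = 4018949/2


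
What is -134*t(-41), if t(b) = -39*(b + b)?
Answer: -428532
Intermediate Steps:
t(b) = -78*b
-134*t(-41) = -(-10452)*(-41) = -134*3198 = -428532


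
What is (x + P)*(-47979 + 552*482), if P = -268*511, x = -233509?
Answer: -80791114845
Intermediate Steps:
P = -136948
(x + P)*(-47979 + 552*482) = (-233509 - 136948)*(-47979 + 552*482) = -370457*(-47979 + 266064) = -370457*218085 = -80791114845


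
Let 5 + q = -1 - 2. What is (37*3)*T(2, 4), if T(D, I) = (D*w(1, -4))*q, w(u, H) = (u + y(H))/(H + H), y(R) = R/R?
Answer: 444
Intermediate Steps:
y(R) = 1
q = -8 (q = -5 + (-1 - 2) = -5 - 3 = -8)
w(u, H) = (1 + u)/(2*H) (w(u, H) = (u + 1)/(H + H) = (1 + u)/((2*H)) = (1 + u)*(1/(2*H)) = (1 + u)/(2*H))
T(D, I) = 2*D (T(D, I) = (D*((1/2)*(1 + 1)/(-4)))*(-8) = (D*((1/2)*(-1/4)*2))*(-8) = (D*(-1/4))*(-8) = -D/4*(-8) = 2*D)
(37*3)*T(2, 4) = (37*3)*(2*2) = 111*4 = 444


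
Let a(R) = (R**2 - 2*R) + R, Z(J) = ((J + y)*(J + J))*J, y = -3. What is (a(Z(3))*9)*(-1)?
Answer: 0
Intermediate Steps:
Z(J) = 2*J**2*(-3 + J) (Z(J) = ((J - 3)*(J + J))*J = ((-3 + J)*(2*J))*J = (2*J*(-3 + J))*J = 2*J**2*(-3 + J))
a(R) = R**2 - R
(a(Z(3))*9)*(-1) = (((2*3**2*(-3 + 3))*(-1 + 2*3**2*(-3 + 3)))*9)*(-1) = (((2*9*0)*(-1 + 2*9*0))*9)*(-1) = ((0*(-1 + 0))*9)*(-1) = ((0*(-1))*9)*(-1) = (0*9)*(-1) = 0*(-1) = 0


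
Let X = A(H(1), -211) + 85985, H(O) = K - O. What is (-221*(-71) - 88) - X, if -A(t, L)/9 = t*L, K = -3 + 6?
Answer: -74180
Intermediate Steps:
K = 3
H(O) = 3 - O
A(t, L) = -9*L*t (A(t, L) = -9*t*L = -9*L*t)
X = 89783 (X = -9*(-211)*(3 - 1*1) + 85985 = -9*(-211)*(3 - 1) + 85985 = -9*(-211)*2 + 85985 = 3798 + 85985 = 89783)
(-221*(-71) - 88) - X = (-221*(-71) - 88) - 1*89783 = (15691 - 88) - 89783 = 15603 - 89783 = -74180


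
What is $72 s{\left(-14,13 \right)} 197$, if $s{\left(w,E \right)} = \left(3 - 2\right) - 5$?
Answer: $-56736$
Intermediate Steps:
$s{\left(w,E \right)} = -4$ ($s{\left(w,E \right)} = 1 - 5 = -4$)
$72 s{\left(-14,13 \right)} 197 = 72 \left(-4\right) 197 = \left(-288\right) 197 = -56736$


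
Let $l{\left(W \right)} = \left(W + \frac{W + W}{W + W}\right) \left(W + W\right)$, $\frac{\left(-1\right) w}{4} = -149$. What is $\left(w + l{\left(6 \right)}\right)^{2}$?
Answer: $462400$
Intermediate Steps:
$w = 596$ ($w = \left(-4\right) \left(-149\right) = 596$)
$l{\left(W \right)} = 2 W \left(1 + W\right)$ ($l{\left(W \right)} = \left(W + \frac{2 W}{2 W}\right) 2 W = \left(W + 2 W \frac{1}{2 W}\right) 2 W = \left(W + 1\right) 2 W = \left(1 + W\right) 2 W = 2 W \left(1 + W\right)$)
$\left(w + l{\left(6 \right)}\right)^{2} = \left(596 + 2 \cdot 6 \left(1 + 6\right)\right)^{2} = \left(596 + 2 \cdot 6 \cdot 7\right)^{2} = \left(596 + 84\right)^{2} = 680^{2} = 462400$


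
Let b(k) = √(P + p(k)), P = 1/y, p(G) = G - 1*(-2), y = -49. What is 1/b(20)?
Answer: 7*√1077/1077 ≈ 0.21330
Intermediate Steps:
p(G) = 2 + G (p(G) = G + 2 = 2 + G)
P = -1/49 (P = 1/(-49) = -1/49 ≈ -0.020408)
b(k) = √(97/49 + k) (b(k) = √(-1/49 + (2 + k)) = √(97/49 + k))
1/b(20) = 1/(√(97 + 49*20)/7) = 1/(√(97 + 980)/7) = 1/(√1077/7) = 7*√1077/1077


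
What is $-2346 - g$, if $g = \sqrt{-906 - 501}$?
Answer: $-2346 - i \sqrt{1407} \approx -2346.0 - 37.51 i$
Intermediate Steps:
$g = i \sqrt{1407}$ ($g = \sqrt{-1407} = i \sqrt{1407} \approx 37.51 i$)
$-2346 - g = -2346 - i \sqrt{1407}$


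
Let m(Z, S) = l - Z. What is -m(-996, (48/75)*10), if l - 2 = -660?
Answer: -338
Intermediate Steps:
l = -658 (l = 2 - 660 = -658)
m(Z, S) = -658 - Z
-m(-996, (48/75)*10) = -(-658 - 1*(-996)) = -(-658 + 996) = -1*338 = -338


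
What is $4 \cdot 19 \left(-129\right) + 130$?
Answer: $-9674$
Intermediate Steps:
$4 \cdot 19 \left(-129\right) + 130 = 76 \left(-129\right) + 130 = -9804 + 130 = -9674$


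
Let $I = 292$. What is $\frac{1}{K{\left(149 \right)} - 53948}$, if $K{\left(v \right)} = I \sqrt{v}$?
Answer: $- \frac{13487}{724420592} - \frac{73 \sqrt{149}}{724420592} \approx -1.9848 \cdot 10^{-5}$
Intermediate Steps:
$K{\left(v \right)} = 292 \sqrt{v}$
$\frac{1}{K{\left(149 \right)} - 53948} = \frac{1}{292 \sqrt{149} - 53948} = \frac{1}{-53948 + 292 \sqrt{149}}$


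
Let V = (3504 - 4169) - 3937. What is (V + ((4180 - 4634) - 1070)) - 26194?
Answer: -32320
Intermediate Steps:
V = -4602 (V = -665 - 3937 = -4602)
(V + ((4180 - 4634) - 1070)) - 26194 = (-4602 + ((4180 - 4634) - 1070)) - 26194 = (-4602 + (-454 - 1070)) - 26194 = (-4602 - 1524) - 26194 = -6126 - 26194 = -32320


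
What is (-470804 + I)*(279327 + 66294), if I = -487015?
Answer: -331042360599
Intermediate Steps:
(-470804 + I)*(279327 + 66294) = (-470804 - 487015)*(279327 + 66294) = -957819*345621 = -331042360599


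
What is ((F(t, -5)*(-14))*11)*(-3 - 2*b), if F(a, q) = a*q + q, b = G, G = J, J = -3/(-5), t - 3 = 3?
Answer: -22638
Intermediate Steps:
t = 6 (t = 3 + 3 = 6)
J = 3/5 (J = -3*(-1/5) = 3/5 ≈ 0.60000)
G = 3/5 ≈ 0.60000
b = 3/5 ≈ 0.60000
F(a, q) = q + a*q
((F(t, -5)*(-14))*11)*(-3 - 2*b) = ((-5*(1 + 6)*(-14))*11)*(-3 - 2*3/5) = ((-5*7*(-14))*11)*(-3 - 6/5) = (-35*(-14)*11)*(-21/5) = (490*11)*(-21/5) = 5390*(-21/5) = -22638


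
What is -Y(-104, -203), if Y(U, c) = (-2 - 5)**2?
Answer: -49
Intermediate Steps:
Y(U, c) = 49 (Y(U, c) = (-7)**2 = 49)
-Y(-104, -203) = -1*49 = -49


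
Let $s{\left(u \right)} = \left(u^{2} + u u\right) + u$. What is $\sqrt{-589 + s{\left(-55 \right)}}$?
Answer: $\sqrt{5406} \approx 73.526$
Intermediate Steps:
$s{\left(u \right)} = u + 2 u^{2}$ ($s{\left(u \right)} = \left(u^{2} + u^{2}\right) + u = 2 u^{2} + u = u + 2 u^{2}$)
$\sqrt{-589 + s{\left(-55 \right)}} = \sqrt{-589 - 55 \left(1 + 2 \left(-55\right)\right)} = \sqrt{-589 - 55 \left(1 - 110\right)} = \sqrt{-589 - -5995} = \sqrt{-589 + 5995} = \sqrt{5406}$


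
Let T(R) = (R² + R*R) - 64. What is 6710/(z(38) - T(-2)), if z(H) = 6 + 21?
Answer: 6710/83 ≈ 80.843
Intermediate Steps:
T(R) = -64 + 2*R² (T(R) = (R² + R²) - 64 = 2*R² - 64 = -64 + 2*R²)
z(H) = 27
6710/(z(38) - T(-2)) = 6710/(27 - (-64 + 2*(-2)²)) = 6710/(27 - (-64 + 2*4)) = 6710/(27 - (-64 + 8)) = 6710/(27 - 1*(-56)) = 6710/(27 + 56) = 6710/83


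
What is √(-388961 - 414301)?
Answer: I*√803262 ≈ 896.25*I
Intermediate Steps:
√(-388961 - 414301) = √(-803262) = I*√803262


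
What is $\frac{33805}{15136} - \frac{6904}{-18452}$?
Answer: $\frac{182067201}{69822368} \approx 2.6076$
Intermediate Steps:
$\frac{33805}{15136} - \frac{6904}{-18452} = 33805 \cdot \frac{1}{15136} - - \frac{1726}{4613} = \frac{33805}{15136} + \frac{1726}{4613} = \frac{182067201}{69822368}$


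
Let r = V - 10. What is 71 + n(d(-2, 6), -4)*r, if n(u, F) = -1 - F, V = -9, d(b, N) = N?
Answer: 14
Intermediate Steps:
r = -19 (r = -9 - 10 = -19)
71 + n(d(-2, 6), -4)*r = 71 + (-1 - 1*(-4))*(-19) = 71 + (-1 + 4)*(-19) = 71 + 3*(-19) = 71 - 57 = 14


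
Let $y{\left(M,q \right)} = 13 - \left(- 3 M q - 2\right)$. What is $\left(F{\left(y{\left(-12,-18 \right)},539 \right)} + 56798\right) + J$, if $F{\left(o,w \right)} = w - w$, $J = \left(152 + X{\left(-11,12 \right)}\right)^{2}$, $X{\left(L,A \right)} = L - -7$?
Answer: $78702$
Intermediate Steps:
$X{\left(L,A \right)} = 7 + L$ ($X{\left(L,A \right)} = L + 7 = 7 + L$)
$y{\left(M,q \right)} = 15 + 3 M q$ ($y{\left(M,q \right)} = 13 - \left(- 3 M q - 2\right) = 13 - \left(-2 - 3 M q\right) = 13 + \left(2 + 3 M q\right) = 15 + 3 M q$)
$J = 21904$ ($J = \left(152 + \left(7 - 11\right)\right)^{2} = \left(152 - 4\right)^{2} = 148^{2} = 21904$)
$F{\left(o,w \right)} = 0$
$\left(F{\left(y{\left(-12,-18 \right)},539 \right)} + 56798\right) + J = \left(0 + 56798\right) + 21904 = 56798 + 21904 = 78702$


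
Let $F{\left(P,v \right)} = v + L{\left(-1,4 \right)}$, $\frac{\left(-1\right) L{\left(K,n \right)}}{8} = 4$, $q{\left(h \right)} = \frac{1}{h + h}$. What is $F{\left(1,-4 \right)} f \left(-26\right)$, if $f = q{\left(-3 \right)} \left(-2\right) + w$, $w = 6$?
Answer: $5928$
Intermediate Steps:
$q{\left(h \right)} = \frac{1}{2 h}$
$L{\left(K,n \right)} = -32$ ($L{\left(K,n \right)} = \left(-8\right) 4 = -32$)
$F{\left(P,v \right)} = -32 + v$ ($F{\left(P,v \right)} = v - 32 = -32 + v$)
$f = \frac{19}{3}$ ($f = \frac{1}{2 \left(-3\right)} \left(-2\right) + 6 = \frac{1}{2} \left(- \frac{1}{3}\right) \left(-2\right) + 6 = \left(- \frac{1}{6}\right) \left(-2\right) + 6 = \frac{1}{3} + 6 = \frac{19}{3} \approx 6.3333$)
$F{\left(1,-4 \right)} f \left(-26\right) = \left(-32 - 4\right) \frac{19}{3} \left(-26\right) = \left(-36\right) \frac{19}{3} \left(-26\right) = \left(-228\right) \left(-26\right) = 5928$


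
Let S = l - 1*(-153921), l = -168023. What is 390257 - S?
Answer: 404359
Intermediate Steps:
S = -14102 (S = -168023 - 1*(-153921) = -168023 + 153921 = -14102)
390257 - S = 390257 - 1*(-14102) = 390257 + 14102 = 404359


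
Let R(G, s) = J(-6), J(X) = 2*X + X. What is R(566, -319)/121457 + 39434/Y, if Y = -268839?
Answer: -4794374440/32652378423 ≈ -0.14683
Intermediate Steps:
J(X) = 3*X
R(G, s) = -18 (R(G, s) = 3*(-6) = -18)
R(566, -319)/121457 + 39434/Y = -18/121457 + 39434/(-268839) = -18*1/121457 + 39434*(-1/268839) = -18/121457 - 39434/268839 = -4794374440/32652378423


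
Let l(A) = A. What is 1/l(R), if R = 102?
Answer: 1/102 ≈ 0.0098039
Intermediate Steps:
1/l(R) = 1/102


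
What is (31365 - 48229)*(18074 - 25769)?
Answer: 129768480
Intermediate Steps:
(31365 - 48229)*(18074 - 25769) = -16864*(-7695) = 129768480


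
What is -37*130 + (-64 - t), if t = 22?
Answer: -4896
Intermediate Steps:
-37*130 + (-64 - t) = -37*130 + (-64 - 1*22) = -4810 + (-64 - 22) = -4810 - 86 = -4896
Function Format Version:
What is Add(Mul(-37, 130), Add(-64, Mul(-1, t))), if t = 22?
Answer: -4896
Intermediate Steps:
Add(Mul(-37, 130), Add(-64, Mul(-1, t))) = Add(Mul(-37, 130), Add(-64, Mul(-1, 22))) = Add(-4810, Add(-64, -22)) = Add(-4810, -86) = -4896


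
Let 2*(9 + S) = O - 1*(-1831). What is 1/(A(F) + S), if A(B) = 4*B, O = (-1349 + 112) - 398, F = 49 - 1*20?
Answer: 1/205 ≈ 0.0048781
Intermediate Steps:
F = 29 (F = 49 - 20 = 29)
O = -1635 (O = -1237 - 398 = -1635)
S = 89 (S = -9 + (-1635 - 1*(-1831))/2 = -9 + (-1635 + 1831)/2 = -9 + (½)*196 = -9 + 98 = 89)
1/(A(F) + S) = 1/(4*29 + 89) = 1/(116 + 89) = 1/205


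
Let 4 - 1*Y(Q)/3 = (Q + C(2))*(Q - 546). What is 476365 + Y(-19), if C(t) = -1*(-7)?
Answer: 456037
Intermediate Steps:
C(t) = 7
Y(Q) = 12 - 3*(-546 + Q)*(7 + Q) (Y(Q) = 12 - 3*(Q + 7)*(Q - 546) = 12 - 3*(7 + Q)*(-546 + Q) = 12 - 3*(-546 + Q)*(7 + Q))
476365 + Y(-19) = 476365 + (11478 - 3*(-19)² + 1617*(-19)) = 476365 + (11478 - 3*361 - 30723) = 476365 + (11478 - 1083 - 30723) = 476365 - 20328 = 456037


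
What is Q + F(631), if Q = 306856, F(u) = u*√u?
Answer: 306856 + 631*√631 ≈ 3.2271e+5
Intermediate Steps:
F(u) = u^(3/2)
Q + F(631) = 306856 + 631^(3/2) = 306856 + 631*√631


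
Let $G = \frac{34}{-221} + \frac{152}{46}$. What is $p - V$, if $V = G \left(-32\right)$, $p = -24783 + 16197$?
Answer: $- \frac{2537070}{299} \approx -8485.2$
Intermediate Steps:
$G = \frac{942}{299}$ ($G = 34 \left(- \frac{1}{221}\right) + 152 \cdot \frac{1}{46} = - \frac{2}{13} + \frac{76}{23} = \frac{942}{299} \approx 3.1505$)
$p = -8586$
$V = - \frac{30144}{299}$ ($V = \frac{942}{299} \left(-32\right) = - \frac{30144}{299} \approx -100.82$)
$p - V = -8586 - - \frac{30144}{299} = -8586 + \frac{30144}{299} = - \frac{2537070}{299}$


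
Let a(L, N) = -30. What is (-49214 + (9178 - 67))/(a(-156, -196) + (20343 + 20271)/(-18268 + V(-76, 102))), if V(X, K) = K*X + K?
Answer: 519694777/409077 ≈ 1270.4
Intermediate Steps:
V(X, K) = K + K*X
(-49214 + (9178 - 67))/(a(-156, -196) + (20343 + 20271)/(-18268 + V(-76, 102))) = (-49214 + (9178 - 67))/(-30 + (20343 + 20271)/(-18268 + 102*(1 - 76))) = (-49214 + 9111)/(-30 + 40614/(-18268 + 102*(-75))) = -40103/(-30 + 40614/(-18268 - 7650)) = -40103/(-30 + 40614/(-25918)) = -40103/(-30 + 40614*(-1/25918)) = -40103/(-30 - 20307/12959) = -40103/(-409077/12959) = -40103*(-12959/409077) = 519694777/409077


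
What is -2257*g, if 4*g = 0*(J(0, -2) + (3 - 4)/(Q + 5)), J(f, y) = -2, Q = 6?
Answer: 0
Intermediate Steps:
g = 0 (g = (0*(-2 + (3 - 4)/(6 + 5)))/4 = (0*(-2 - 1/11))/4 = (0*(-23/11))/4 = (1/4)*0 = 0)
-2257*g = -2257*0 = 0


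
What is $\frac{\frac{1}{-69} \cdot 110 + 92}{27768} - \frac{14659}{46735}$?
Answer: $- \frac{1069038223}{3443995620} \approx -0.31041$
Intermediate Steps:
$\frac{\frac{1}{-69} \cdot 110 + 92}{27768} - \frac{14659}{46735} = \left(\left(- \frac{1}{69}\right) 110 + 92\right) \frac{1}{27768} - \frac{14659}{46735} = \left(- \frac{110}{69} + 92\right) \frac{1}{27768} - \frac{14659}{46735} = \frac{6238}{69} \cdot \frac{1}{27768} - \frac{14659}{46735} = \frac{3119}{957996} - \frac{14659}{46735} = - \frac{1069038223}{3443995620}$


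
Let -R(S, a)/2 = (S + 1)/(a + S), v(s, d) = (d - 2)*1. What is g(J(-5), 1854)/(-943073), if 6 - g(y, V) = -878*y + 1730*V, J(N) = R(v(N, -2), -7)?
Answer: 35286822/10373803 ≈ 3.4015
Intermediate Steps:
v(s, d) = -2 + d (v(s, d) = (-2 + d)*1 = -2 + d)
R(S, a) = -2*(1 + S)/(S + a) (R(S, a) = -2*(S + 1)/(a + S) = -2*(1 + S)/(S + a))
J(N) = -6/11 (J(N) = 2*(-1 - (-2 - 2))/((-2 - 2) - 7) = 2*(-1 - 1*(-4))/(-4 - 7) = 2*(-1 + 4)/(-11) = 2*(-1/11)*3 = -6/11)
g(y, V) = 6 - 1730*V + 878*y (g(y, V) = 6 - (-878*y + 1730*V) = 6 + (-1730*V + 878*y) = 6 - 1730*V + 878*y)
g(J(-5), 1854)/(-943073) = (6 - 1730*1854 + 878*(-6/11))/(-943073) = (6 - 3207420 - 5268/11)*(-1/943073) = -35286822/11*(-1/943073) = 35286822/10373803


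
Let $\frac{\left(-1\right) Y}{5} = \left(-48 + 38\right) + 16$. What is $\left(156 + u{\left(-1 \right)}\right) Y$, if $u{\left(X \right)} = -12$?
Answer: $-4320$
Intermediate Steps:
$Y = -30$ ($Y = - 5 \left(\left(-48 + 38\right) + 16\right) = - 5 \left(-10 + 16\right) = \left(-5\right) 6 = -30$)
$\left(156 + u{\left(-1 \right)}\right) Y = \left(156 - 12\right) \left(-30\right) = 144 \left(-30\right) = -4320$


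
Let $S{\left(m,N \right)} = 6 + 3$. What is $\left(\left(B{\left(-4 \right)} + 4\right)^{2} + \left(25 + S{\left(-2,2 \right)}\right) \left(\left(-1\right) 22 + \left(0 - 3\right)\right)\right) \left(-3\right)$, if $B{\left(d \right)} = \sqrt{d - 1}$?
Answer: $2517 - 24 i \sqrt{5} \approx 2517.0 - 53.666 i$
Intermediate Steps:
$B{\left(d \right)} = \sqrt{-1 + d}$
$S{\left(m,N \right)} = 9$
$\left(\left(B{\left(-4 \right)} + 4\right)^{2} + \left(25 + S{\left(-2,2 \right)}\right) \left(\left(-1\right) 22 + \left(0 - 3\right)\right)\right) \left(-3\right) = \left(\left(\sqrt{-1 - 4} + 4\right)^{2} + \left(25 + 9\right) \left(\left(-1\right) 22 + \left(0 - 3\right)\right)\right) \left(-3\right) = \left(\left(\sqrt{-5} + 4\right)^{2} + 34 \left(-22 + \left(0 - 3\right)\right)\right) \left(-3\right) = \left(\left(i \sqrt{5} + 4\right)^{2} + 34 \left(-22 - 3\right)\right) \left(-3\right) = \left(\left(4 + i \sqrt{5}\right)^{2} + 34 \left(-25\right)\right) \left(-3\right) = \left(\left(4 + i \sqrt{5}\right)^{2} - 850\right) \left(-3\right) = \left(-850 + \left(4 + i \sqrt{5}\right)^{2}\right) \left(-3\right) = 2550 - 3 \left(4 + i \sqrt{5}\right)^{2}$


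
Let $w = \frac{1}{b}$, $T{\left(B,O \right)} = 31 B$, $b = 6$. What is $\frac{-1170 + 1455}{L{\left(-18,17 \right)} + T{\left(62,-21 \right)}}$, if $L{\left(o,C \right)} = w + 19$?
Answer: $\frac{90}{613} \approx 0.14682$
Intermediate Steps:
$w = \frac{1}{6} \approx 0.16667$
$L{\left(o,C \right)} = \frac{115}{6}$ ($L{\left(o,C \right)} = \frac{1}{6} + 19 = \frac{115}{6}$)
$\frac{-1170 + 1455}{L{\left(-18,17 \right)} + T{\left(62,-21 \right)}} = \frac{-1170 + 1455}{\frac{115}{6} + 31 \cdot 62} = \frac{285}{\frac{115}{6} + 1922} = \frac{285}{\frac{11647}{6}} = 285 \cdot \frac{6}{11647} = \frac{90}{613}$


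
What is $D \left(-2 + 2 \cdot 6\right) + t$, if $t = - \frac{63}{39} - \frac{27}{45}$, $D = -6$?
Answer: $- \frac{4044}{65} \approx -62.215$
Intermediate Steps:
$t = - \frac{144}{65}$ ($t = \left(-63\right) \frac{1}{39} - \frac{3}{5} = - \frac{21}{13} - \frac{3}{5} = - \frac{144}{65} \approx -2.2154$)
$D \left(-2 + 2 \cdot 6\right) + t = - 6 \left(-2 + 2 \cdot 6\right) - \frac{144}{65} = - 6 \left(-2 + 12\right) - \frac{144}{65} = \left(-6\right) 10 - \frac{144}{65} = -60 - \frac{144}{65} = - \frac{4044}{65}$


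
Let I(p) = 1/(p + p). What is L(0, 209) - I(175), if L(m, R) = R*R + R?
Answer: 15361499/350 ≈ 43890.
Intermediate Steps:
L(m, R) = R + R² (L(m, R) = R² + R = R + R²)
I(p) = 1/(2*p)
L(0, 209) - I(175) = 209*(1 + 209) - 1/(2*175) = 209*210 - 1/(2*175) = 43890 - 1*1/350 = 43890 - 1/350 = 15361499/350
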